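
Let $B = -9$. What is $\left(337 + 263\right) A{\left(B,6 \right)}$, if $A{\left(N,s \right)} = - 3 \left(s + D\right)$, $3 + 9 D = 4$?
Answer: $-11000$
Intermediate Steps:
$D = \frac{1}{9}$ ($D = - \frac{1}{3} + \frac{1}{9} \cdot 4 = - \frac{1}{3} + \frac{4}{9} = \frac{1}{9} \approx 0.11111$)
$A{\left(N,s \right)} = - \frac{1}{3} - 3 s$ ($A{\left(N,s \right)} = - 3 \left(s + \frac{1}{9}\right) = - 3 \left(\frac{1}{9} + s\right) = - \frac{1}{3} - 3 s$)
$\left(337 + 263\right) A{\left(B,6 \right)} = \left(337 + 263\right) \left(- \frac{1}{3} - 18\right) = 600 \left(- \frac{1}{3} - 18\right) = 600 \left(- \frac{55}{3}\right) = -11000$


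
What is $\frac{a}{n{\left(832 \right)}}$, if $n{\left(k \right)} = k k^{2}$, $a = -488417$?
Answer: $- \frac{488417}{575930368} \approx -0.00084805$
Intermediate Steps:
$n{\left(k \right)} = k^{3}$
$\frac{a}{n{\left(832 \right)}} = - \frac{488417}{832^{3}} = - \frac{488417}{575930368}$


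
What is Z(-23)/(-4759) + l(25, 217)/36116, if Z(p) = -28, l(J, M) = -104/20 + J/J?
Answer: 4956301/859380220 ≈ 0.0057673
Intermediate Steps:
l(J, M) = -21/5 (l(J, M) = -104*1/20 + 1 = -26/5 + 1 = -21/5)
Z(-23)/(-4759) + l(25, 217)/36116 = -28/(-4759) - 21/5/36116 = -28*(-1/4759) - 21/5*1/36116 = 28/4759 - 21/180580 = 4956301/859380220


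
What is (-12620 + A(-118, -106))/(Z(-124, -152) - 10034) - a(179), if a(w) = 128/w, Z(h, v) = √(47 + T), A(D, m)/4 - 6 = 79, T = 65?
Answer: 2292190612/4505476719 + 12280*√7/25170261 ≈ 0.51005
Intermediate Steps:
A(D, m) = 340 (A(D, m) = 24 + 4*79 = 24 + 316 = 340)
Z(h, v) = 4*√7 (Z(h, v) = √(47 + 65) = √112 = 4*√7)
(-12620 + A(-118, -106))/(Z(-124, -152) - 10034) - a(179) = (-12620 + 340)/(4*√7 - 10034) - 128/179 = -12280/(-10034 + 4*√7) - 128/179 = -128/179 - 12280/(-10034 + 4*√7)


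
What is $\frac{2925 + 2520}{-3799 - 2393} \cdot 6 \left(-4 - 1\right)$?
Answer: $\frac{9075}{344} \approx 26.381$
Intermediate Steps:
$\frac{2925 + 2520}{-3799 - 2393} \cdot 6 \left(-4 - 1\right) = \frac{5445}{-6192} \cdot 6 \left(-5\right) = 5445 \left(- \frac{1}{6192}\right) \left(-30\right) = \left(- \frac{605}{688}\right) \left(-30\right) = \frac{9075}{344}$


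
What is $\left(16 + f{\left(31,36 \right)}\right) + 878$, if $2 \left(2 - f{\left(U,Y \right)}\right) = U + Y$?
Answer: $\frac{1725}{2} \approx 862.5$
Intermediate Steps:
$f{\left(U,Y \right)} = 2 - \frac{U}{2} - \frac{Y}{2}$ ($f{\left(U,Y \right)} = 2 - \frac{U + Y}{2} = 2 - \left(\frac{U}{2} + \frac{Y}{2}\right) = 2 - \frac{U}{2} - \frac{Y}{2}$)
$\left(16 + f{\left(31,36 \right)}\right) + 878 = \left(16 - \frac{63}{2}\right) + 878 = - \frac{31}{2} + 878 = \frac{1725}{2}$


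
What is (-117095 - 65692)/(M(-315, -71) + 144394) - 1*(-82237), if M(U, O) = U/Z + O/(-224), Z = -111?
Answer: 3393680510243/41267711 ≈ 82236.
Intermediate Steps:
M(U, O) = -U/111 - O/224 (M(U, O) = U/(-111) + O/(-224) = U*(-1/111) + O*(-1/224) = -U/111 - O/224)
(-117095 - 65692)/(M(-315, -71) + 144394) - 1*(-82237) = (-117095 - 65692)/((-1/111*(-315) - 1/224*(-71)) + 144394) - 1*(-82237) = -182787/((105/37 + 71/224) + 144394) + 82237 = -182787/(26147/8288 + 144394) + 82237 = -182787/1196763619/8288 + 82237 = -182787*8288/1196763619 + 82237 = -52239264/41267711 + 82237 = 3393680510243/41267711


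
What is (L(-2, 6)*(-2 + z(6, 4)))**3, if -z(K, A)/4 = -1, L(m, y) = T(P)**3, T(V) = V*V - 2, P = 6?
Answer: 485735942131712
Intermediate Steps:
T(V) = -2 + V**2 (T(V) = V**2 - 2 = -2 + V**2)
L(m, y) = 39304 (L(m, y) = (-2 + 6**2)**3 = (-2 + 36)**3 = 34**3 = 39304)
z(K, A) = 4 (z(K, A) = -4*(-1) = 4)
(L(-2, 6)*(-2 + z(6, 4)))**3 = (39304*(-2 + 4))**3 = (39304*2)**3 = 78608**3 = 485735942131712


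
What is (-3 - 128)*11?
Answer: -1441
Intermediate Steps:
(-3 - 128)*11 = -131*11 = -1441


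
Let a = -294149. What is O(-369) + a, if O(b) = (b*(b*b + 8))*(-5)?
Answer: 250937656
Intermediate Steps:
O(b) = -5*b*(8 + b**2) (O(b) = (b*(b**2 + 8))*(-5) = (b*(8 + b**2))*(-5) = -5*b*(8 + b**2))
O(-369) + a = -5*(-369)*(8 + (-369)**2) - 294149 = -5*(-369)*(8 + 136161) - 294149 = -5*(-369)*136169 - 294149 = 251231805 - 294149 = 250937656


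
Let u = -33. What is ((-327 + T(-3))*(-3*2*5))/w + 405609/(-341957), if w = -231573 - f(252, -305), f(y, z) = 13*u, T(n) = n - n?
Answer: -16184780811/13173551468 ≈ -1.2286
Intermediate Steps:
T(n) = 0
f(y, z) = -429 (f(y, z) = 13*(-33) = -429)
w = -231144 (w = -231573 - 1*(-429) = -231573 + 429 = -231144)
((-327 + T(-3))*(-3*2*5))/w + 405609/(-341957) = ((-327 + 0)*(-3*2*5))/(-231144) + 405609/(-341957) = -(-1962)*5*(-1/231144) + 405609*(-1/341957) = -327*(-30)*(-1/231144) - 405609/341957 = 9810*(-1/231144) - 405609/341957 = -1635/38524 - 405609/341957 = -16184780811/13173551468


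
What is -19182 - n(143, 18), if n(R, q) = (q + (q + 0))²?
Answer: -20478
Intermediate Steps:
n(R, q) = 4*q² (n(R, q) = (q + q)² = (2*q)² = 4*q²)
-19182 - n(143, 18) = -19182 - 4*18² = -19182 - 4*324 = -19182 - 1*1296 = -19182 - 1296 = -20478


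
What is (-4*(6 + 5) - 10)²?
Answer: 2916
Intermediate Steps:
(-4*(6 + 5) - 10)² = (-4*11 - 10)² = (-44 - 10)² = (-54)² = 2916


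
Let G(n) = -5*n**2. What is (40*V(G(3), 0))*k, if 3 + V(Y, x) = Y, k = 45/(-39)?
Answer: 28800/13 ≈ 2215.4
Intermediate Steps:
k = -15/13 (k = 45*(-1/39) = -15/13 ≈ -1.1538)
V(Y, x) = -3 + Y
(40*V(G(3), 0))*k = (40*(-3 - 5*3**2))*(-15/13) = (40*(-3 - 5*9))*(-15/13) = (40*(-3 - 45))*(-15/13) = (40*(-48))*(-15/13) = -1920*(-15/13) = 28800/13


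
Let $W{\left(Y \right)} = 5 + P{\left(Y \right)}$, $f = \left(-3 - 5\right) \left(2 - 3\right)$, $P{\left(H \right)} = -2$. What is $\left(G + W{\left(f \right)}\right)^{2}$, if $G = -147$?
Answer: $20736$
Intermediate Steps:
$f = 8$ ($f = \left(-8\right) \left(-1\right) = 8$)
$W{\left(Y \right)} = 3$ ($W{\left(Y \right)} = 5 - 2 = 3$)
$\left(G + W{\left(f \right)}\right)^{2} = \left(-147 + 3\right)^{2} = \left(-144\right)^{2} = 20736$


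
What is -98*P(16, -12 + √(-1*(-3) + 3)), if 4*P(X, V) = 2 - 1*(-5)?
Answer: -343/2 ≈ -171.50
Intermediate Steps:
P(X, V) = 7/4 (P(X, V) = (2 - 1*(-5))/4 = (2 + 5)/4 = (¼)*7 = 7/4)
-98*P(16, -12 + √(-1*(-3) + 3)) = -98*7/4 = -343/2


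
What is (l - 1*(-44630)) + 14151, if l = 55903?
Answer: 114684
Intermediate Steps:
(l - 1*(-44630)) + 14151 = (55903 - 1*(-44630)) + 14151 = (55903 + 44630) + 14151 = 100533 + 14151 = 114684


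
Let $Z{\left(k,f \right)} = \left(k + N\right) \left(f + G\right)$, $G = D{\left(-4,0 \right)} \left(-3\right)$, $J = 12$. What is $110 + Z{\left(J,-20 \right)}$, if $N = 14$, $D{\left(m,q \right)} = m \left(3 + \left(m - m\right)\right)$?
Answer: $526$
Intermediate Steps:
$D{\left(m,q \right)} = 3 m$ ($D{\left(m,q \right)} = m \left(3 + 0\right) = m 3 = 3 m$)
$G = 36$ ($G = 3 \left(-4\right) \left(-3\right) = \left(-12\right) \left(-3\right) = 36$)
$Z{\left(k,f \right)} = \left(14 + k\right) \left(36 + f\right)$ ($Z{\left(k,f \right)} = \left(k + 14\right) \left(f + 36\right) = \left(14 + k\right) \left(36 + f\right)$)
$110 + Z{\left(J,-20 \right)} = 110 + \left(504 + 14 \left(-20\right) + 36 \cdot 12 - 240\right) = 110 + \left(504 - 280 + 432 - 240\right) = 110 + 416 = 526$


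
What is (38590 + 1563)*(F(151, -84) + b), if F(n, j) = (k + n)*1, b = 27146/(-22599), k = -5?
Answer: 131392983124/22599 ≈ 5.8141e+6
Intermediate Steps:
b = -27146/22599 (b = 27146*(-1/22599) = -27146/22599 ≈ -1.2012)
F(n, j) = -5 + n (F(n, j) = (-5 + n)*1 = -5 + n)
(38590 + 1563)*(F(151, -84) + b) = (38590 + 1563)*((-5 + 151) - 27146/22599) = 40153*(146 - 27146/22599) = 40153*(3272308/22599) = 131392983124/22599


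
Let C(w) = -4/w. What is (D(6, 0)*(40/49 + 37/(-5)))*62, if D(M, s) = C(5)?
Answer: 400024/1225 ≈ 326.55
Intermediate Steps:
D(M, s) = -4/5
(D(6, 0)*(40/49 + 37/(-5)))*62 = -4*(40/49 + 37/(-5))/5*62 = -4*(40*(1/49) + 37*(-1/5))/5*62 = -4*(40/49 - 37/5)/5*62 = -4/5*(-1613/245)*62 = (6452/1225)*62 = 400024/1225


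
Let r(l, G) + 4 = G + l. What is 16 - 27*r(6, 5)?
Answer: -173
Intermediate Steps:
r(l, G) = -4 + G + l (r(l, G) = -4 + (G + l) = -4 + G + l)
16 - 27*r(6, 5) = 16 - 27*(-4 + 5 + 6) = 16 - 27*7 = 16 - 189 = -173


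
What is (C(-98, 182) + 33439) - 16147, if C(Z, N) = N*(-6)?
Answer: 16200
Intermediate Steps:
C(Z, N) = -6*N
(C(-98, 182) + 33439) - 16147 = (-6*182 + 33439) - 16147 = (-1092 + 33439) - 16147 = 32347 - 16147 = 16200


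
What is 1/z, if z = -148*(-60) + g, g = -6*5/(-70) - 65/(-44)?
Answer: 308/2735627 ≈ 0.00011259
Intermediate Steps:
g = 587/308 (g = -30*(-1/70) - 65*(-1/44) = 3/7 + 65/44 = 587/308 ≈ 1.9058)
z = 2735627/308 (z = -148*(-60) + 587/308 = 8880 + 587/308 = 2735627/308 ≈ 8881.9)
1/z = 1/(2735627/308) = 308/2735627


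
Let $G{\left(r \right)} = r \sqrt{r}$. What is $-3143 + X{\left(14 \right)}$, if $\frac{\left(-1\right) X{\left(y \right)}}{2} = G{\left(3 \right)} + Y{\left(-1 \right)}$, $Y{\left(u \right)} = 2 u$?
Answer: $-3139 - 6 \sqrt{3} \approx -3149.4$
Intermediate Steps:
$G{\left(r \right)} = r^{\frac{3}{2}}$
$X{\left(y \right)} = 4 - 6 \sqrt{3}$ ($X{\left(y \right)} = - 2 \left(3^{\frac{3}{2}} + 2 \left(-1\right)\right) = - 2 \left(3 \sqrt{3} - 2\right) = - 2 \left(-2 + 3 \sqrt{3}\right) = 4 - 6 \sqrt{3}$)
$-3143 + X{\left(14 \right)} = -3143 + \left(4 - 6 \sqrt{3}\right) = -3139 - 6 \sqrt{3}$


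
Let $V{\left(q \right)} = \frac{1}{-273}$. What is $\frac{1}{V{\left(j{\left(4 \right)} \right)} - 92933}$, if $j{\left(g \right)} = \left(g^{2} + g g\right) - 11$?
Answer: $- \frac{273}{25370710} \approx -1.076 \cdot 10^{-5}$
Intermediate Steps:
$j{\left(g \right)} = -11 + 2 g^{2}$ ($j{\left(g \right)} = \left(g^{2} + g^{2}\right) - 11 = 2 g^{2} - 11 = -11 + 2 g^{2}$)
$V{\left(q \right)} = - \frac{1}{273}$
$\frac{1}{V{\left(j{\left(4 \right)} \right)} - 92933} = \frac{1}{- \frac{1}{273} - 92933} = \frac{1}{- \frac{25370710}{273}} = - \frac{273}{25370710}$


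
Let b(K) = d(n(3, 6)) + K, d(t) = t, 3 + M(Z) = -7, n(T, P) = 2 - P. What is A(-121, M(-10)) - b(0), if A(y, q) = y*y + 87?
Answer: 14732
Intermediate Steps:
M(Z) = -10 (M(Z) = -3 - 7 = -10)
b(K) = -4 + K (b(K) = (2 - 1*6) + K = (2 - 6) + K = -4 + K)
A(y, q) = 87 + y² (A(y, q) = y² + 87 = 87 + y²)
A(-121, M(-10)) - b(0) = (87 + (-121)²) - (-4 + 0) = (87 + 14641) - 1*(-4) = 14728 + 4 = 14732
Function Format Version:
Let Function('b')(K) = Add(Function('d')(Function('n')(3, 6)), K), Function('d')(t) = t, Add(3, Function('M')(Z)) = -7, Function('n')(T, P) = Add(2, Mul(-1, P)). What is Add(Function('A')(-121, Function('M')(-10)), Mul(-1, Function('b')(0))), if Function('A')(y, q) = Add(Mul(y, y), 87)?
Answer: 14732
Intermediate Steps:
Function('M')(Z) = -10 (Function('M')(Z) = Add(-3, -7) = -10)
Function('b')(K) = Add(-4, K) (Function('b')(K) = Add(Add(2, Mul(-1, 6)), K) = Add(Add(2, -6), K) = Add(-4, K))
Function('A')(y, q) = Add(87, Pow(y, 2)) (Function('A')(y, q) = Add(Pow(y, 2), 87) = Add(87, Pow(y, 2)))
Add(Function('A')(-121, Function('M')(-10)), Mul(-1, Function('b')(0))) = Add(Add(87, Pow(-121, 2)), Mul(-1, Add(-4, 0))) = Add(Add(87, 14641), Mul(-1, -4)) = Add(14728, 4) = 14732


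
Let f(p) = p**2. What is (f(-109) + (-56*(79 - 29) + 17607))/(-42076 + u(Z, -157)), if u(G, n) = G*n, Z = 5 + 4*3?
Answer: -8896/14915 ≈ -0.59645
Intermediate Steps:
Z = 17 (Z = 5 + 12 = 17)
(f(-109) + (-56*(79 - 29) + 17607))/(-42076 + u(Z, -157)) = ((-109)**2 + (-56*(79 - 29) + 17607))/(-42076 + 17*(-157)) = (11881 + (-56*50 + 17607))/(-42076 - 2669) = (11881 + (-2800 + 17607))/(-44745) = (11881 + 14807)*(-1/44745) = 26688*(-1/44745) = -8896/14915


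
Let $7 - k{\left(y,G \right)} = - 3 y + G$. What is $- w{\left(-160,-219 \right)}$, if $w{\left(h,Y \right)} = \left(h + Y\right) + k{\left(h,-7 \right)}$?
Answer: $845$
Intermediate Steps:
$k{\left(y,G \right)} = 7 - G + 3 y$ ($k{\left(y,G \right)} = 7 - \left(- 3 y + G\right) = 7 - \left(G - 3 y\right) = 7 - G + 3 y$)
$w{\left(h,Y \right)} = 14 + Y + 4 h$ ($w{\left(h,Y \right)} = \left(h + Y\right) + \left(7 - -7 + 3 h\right) = \left(Y + h\right) + \left(7 + 7 + 3 h\right) = \left(Y + h\right) + \left(14 + 3 h\right) = 14 + Y + 4 h$)
$- w{\left(-160,-219 \right)} = - (14 - 219 + 4 \left(-160\right)) = - (14 - 219 - 640) = \left(-1\right) \left(-845\right) = 845$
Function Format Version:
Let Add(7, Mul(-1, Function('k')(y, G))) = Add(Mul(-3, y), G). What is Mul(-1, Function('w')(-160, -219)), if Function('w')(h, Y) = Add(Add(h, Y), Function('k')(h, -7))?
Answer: 845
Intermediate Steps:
Function('k')(y, G) = Add(7, Mul(-1, G), Mul(3, y)) (Function('k')(y, G) = Add(7, Mul(-1, Add(Mul(-3, y), G))) = Add(7, Mul(-1, Add(G, Mul(-3, y)))) = Add(7, Add(Mul(-1, G), Mul(3, y))) = Add(7, Mul(-1, G), Mul(3, y)))
Function('w')(h, Y) = Add(14, Y, Mul(4, h)) (Function('w')(h, Y) = Add(Add(h, Y), Add(7, Mul(-1, -7), Mul(3, h))) = Add(Add(Y, h), Add(7, 7, Mul(3, h))) = Add(Add(Y, h), Add(14, Mul(3, h))) = Add(14, Y, Mul(4, h)))
Mul(-1, Function('w')(-160, -219)) = Mul(-1, Add(14, -219, Mul(4, -160))) = Mul(-1, Add(14, -219, -640)) = Mul(-1, -845) = 845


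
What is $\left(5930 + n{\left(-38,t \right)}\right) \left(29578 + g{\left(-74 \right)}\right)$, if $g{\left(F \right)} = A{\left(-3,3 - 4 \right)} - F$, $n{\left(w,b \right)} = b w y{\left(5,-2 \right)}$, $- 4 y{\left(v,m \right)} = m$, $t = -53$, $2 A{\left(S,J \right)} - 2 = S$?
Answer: $\frac{411384911}{2} \approx 2.0569 \cdot 10^{8}$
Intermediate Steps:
$A{\left(S,J \right)} = 1 + \frac{S}{2}$
$y{\left(v,m \right)} = - \frac{m}{4}$
$n{\left(w,b \right)} = \frac{b w}{2}$ ($n{\left(w,b \right)} = b w \left(\left(- \frac{1}{4}\right) \left(-2\right)\right) = b w \frac{1}{2} = \frac{b w}{2}$)
$g{\left(F \right)} = - \frac{1}{2} - F$ ($g{\left(F \right)} = \left(1 + \frac{1}{2} \left(-3\right)\right) - F = \left(1 - \frac{3}{2}\right) - F = - \frac{1}{2} - F$)
$\left(5930 + n{\left(-38,t \right)}\right) \left(29578 + g{\left(-74 \right)}\right) = \left(5930 + \frac{1}{2} \left(-53\right) \left(-38\right)\right) \left(29578 - - \frac{147}{2}\right) = \left(5930 + 1007\right) \left(29578 + \left(- \frac{1}{2} + 74\right)\right) = 6937 \left(29578 + \frac{147}{2}\right) = 6937 \cdot \frac{59303}{2} = \frac{411384911}{2}$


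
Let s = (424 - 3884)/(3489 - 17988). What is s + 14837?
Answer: 215125123/14499 ≈ 14837.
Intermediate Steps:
s = 3460/14499 (s = -3460/(-14499) = -3460*(-1/14499) = 3460/14499 ≈ 0.23864)
s + 14837 = 3460/14499 + 14837 = 215125123/14499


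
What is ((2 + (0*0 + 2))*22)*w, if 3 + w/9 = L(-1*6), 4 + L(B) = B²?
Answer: 22968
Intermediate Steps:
L(B) = -4 + B²
w = 261 (w = -27 + 9*(-4 + (-1*6)²) = -27 + 9*(-4 + (-6)²) = -27 + 9*(-4 + 36) = -27 + 9*32 = -27 + 288 = 261)
((2 + (0*0 + 2))*22)*w = ((2 + (0*0 + 2))*22)*261 = ((2 + (0 + 2))*22)*261 = ((2 + 2)*22)*261 = (4*22)*261 = 88*261 = 22968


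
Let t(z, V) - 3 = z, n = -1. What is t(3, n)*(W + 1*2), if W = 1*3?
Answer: 30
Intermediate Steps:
W = 3
t(z, V) = 3 + z
t(3, n)*(W + 1*2) = (3 + 3)*(3 + 1*2) = 6*(3 + 2) = 6*5 = 30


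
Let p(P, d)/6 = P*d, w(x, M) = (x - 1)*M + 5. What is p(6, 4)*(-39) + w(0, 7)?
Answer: -5618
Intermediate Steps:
w(x, M) = 5 + M*(-1 + x) (w(x, M) = (-1 + x)*M + 5 = M*(-1 + x) + 5 = 5 + M*(-1 + x))
p(P, d) = 6*P*d (p(P, d) = 6*(P*d) = 6*P*d)
p(6, 4)*(-39) + w(0, 7) = (6*6*4)*(-39) + (5 - 1*7 + 7*0) = 144*(-39) + (5 - 7 + 0) = -5616 - 2 = -5618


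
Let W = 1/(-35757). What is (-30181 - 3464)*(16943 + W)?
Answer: -6794392982750/11919 ≈ -5.7005e+8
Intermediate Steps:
W = -1/35757 ≈ -2.7967e-5
(-30181 - 3464)*(16943 + W) = (-30181 - 3464)*(16943 - 1/35757) = -33645*605830850/35757 = -6794392982750/11919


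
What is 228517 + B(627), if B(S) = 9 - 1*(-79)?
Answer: 228605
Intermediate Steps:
B(S) = 88 (B(S) = 9 + 79 = 88)
228517 + B(627) = 228517 + 88 = 228605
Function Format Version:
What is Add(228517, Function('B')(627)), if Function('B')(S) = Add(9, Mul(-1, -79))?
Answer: 228605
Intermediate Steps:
Function('B')(S) = 88 (Function('B')(S) = Add(9, 79) = 88)
Add(228517, Function('B')(627)) = Add(228517, 88) = 228605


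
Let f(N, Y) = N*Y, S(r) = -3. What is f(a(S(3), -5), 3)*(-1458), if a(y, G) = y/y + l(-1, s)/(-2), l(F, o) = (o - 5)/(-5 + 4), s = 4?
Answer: -2187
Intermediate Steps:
l(F, o) = 5 - o (l(F, o) = (-5 + o)/(-1) = (-5 + o)*(-1) = 5 - o)
a(y, G) = ½ (a(y, G) = y/y + (5 - 1*4)/(-2) = 1 + (5 - 4)*(-½) = 1 + 1*(-½) = 1 - ½ = ½)
f(a(S(3), -5), 3)*(-1458) = ((½)*3)*(-1458) = (3/2)*(-1458) = -2187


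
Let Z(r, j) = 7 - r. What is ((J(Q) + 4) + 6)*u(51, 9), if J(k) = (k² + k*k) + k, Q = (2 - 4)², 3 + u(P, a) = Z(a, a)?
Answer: -230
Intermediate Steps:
u(P, a) = 4 - a (u(P, a) = -3 + (7 - a) = 4 - a)
Q = 4 (Q = (-2)² = 4)
J(k) = k + 2*k² (J(k) = (k² + k²) + k = 2*k² + k = k + 2*k²)
((J(Q) + 4) + 6)*u(51, 9) = ((4*(1 + 2*4) + 4) + 6)*(4 - 1*9) = ((4*(1 + 8) + 4) + 6)*(4 - 9) = ((4*9 + 4) + 6)*(-5) = ((36 + 4) + 6)*(-5) = (40 + 6)*(-5) = 46*(-5) = -230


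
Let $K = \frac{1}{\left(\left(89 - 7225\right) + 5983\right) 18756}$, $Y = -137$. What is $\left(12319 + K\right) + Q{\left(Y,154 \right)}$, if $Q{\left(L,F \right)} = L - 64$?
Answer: $\frac{262059844823}{21625668} \approx 12118.0$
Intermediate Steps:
$Q{\left(L,F \right)} = -64 + L$
$K = - \frac{1}{21625668}$ ($K = \frac{1}{\left(89 - 7225\right) + 5983} \cdot \frac{1}{18756} = \frac{1}{-7136 + 5983} \cdot \frac{1}{18756} = \frac{1}{-1153} \cdot \frac{1}{18756} = \left(- \frac{1}{1153}\right) \frac{1}{18756} = - \frac{1}{21625668} \approx -4.6241 \cdot 10^{-8}$)
$\left(12319 + K\right) + Q{\left(Y,154 \right)} = \left(12319 - \frac{1}{21625668}\right) - 201 = \frac{266406604091}{21625668} - 201 = \frac{262059844823}{21625668}$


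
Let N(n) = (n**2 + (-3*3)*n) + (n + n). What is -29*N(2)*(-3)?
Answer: -870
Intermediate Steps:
N(n) = n**2 - 7*n (N(n) = (n**2 - 9*n) + 2*n = n**2 - 7*n)
-29*N(2)*(-3) = -58*(-7 + 2)*(-3) = -58*(-5)*(-3) = -29*(-10)*(-3) = 290*(-3) = -870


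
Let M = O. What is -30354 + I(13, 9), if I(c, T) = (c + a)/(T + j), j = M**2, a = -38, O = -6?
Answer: -273191/9 ≈ -30355.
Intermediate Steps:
M = -6
j = 36 (j = (-6)**2 = 36)
I(c, T) = (-38 + c)/(36 + T) (I(c, T) = (c - 38)/(T + 36) = (-38 + c)/(36 + T))
-30354 + I(13, 9) = -30354 + (-38 + 13)/(36 + 9) = -30354 - 25/45 = -30354 + (1/45)*(-25) = -30354 - 5/9 = -273191/9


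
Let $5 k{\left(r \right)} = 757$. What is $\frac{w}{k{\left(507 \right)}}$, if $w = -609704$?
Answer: $- \frac{3048520}{757} \approx -4027.1$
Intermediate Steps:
$k{\left(r \right)} = \frac{757}{5}$ ($k{\left(r \right)} = \frac{1}{5} \cdot 757 = \frac{757}{5}$)
$\frac{w}{k{\left(507 \right)}} = - \frac{609704}{\frac{757}{5}} = \left(-609704\right) \frac{5}{757} = - \frac{3048520}{757}$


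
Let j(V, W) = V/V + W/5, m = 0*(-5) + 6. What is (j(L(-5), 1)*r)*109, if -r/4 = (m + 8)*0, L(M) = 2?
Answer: 0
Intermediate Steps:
m = 6 (m = 0 + 6 = 6)
j(V, W) = 1 + W/5 (j(V, W) = 1 + W*(⅕) = 1 + W/5)
r = 0 (r = -4*(6 + 8)*0 = -56*0 = -4*0 = 0)
(j(L(-5), 1)*r)*109 = ((1 + (⅕)*1)*0)*109 = ((1 + ⅕)*0)*109 = ((6/5)*0)*109 = 0*109 = 0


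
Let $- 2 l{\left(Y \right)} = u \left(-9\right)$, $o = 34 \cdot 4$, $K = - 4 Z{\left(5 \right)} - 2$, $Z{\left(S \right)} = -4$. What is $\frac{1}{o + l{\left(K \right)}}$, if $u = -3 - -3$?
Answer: $\frac{1}{136} \approx 0.0073529$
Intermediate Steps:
$u = 0$ ($u = -3 + 3 = 0$)
$K = 14$ ($K = \left(-4\right) \left(-4\right) - 2 = 16 - 2 = 14$)
$o = 136$
$l{\left(Y \right)} = 0$ ($l{\left(Y \right)} = - \frac{0 \left(-9\right)}{2} = \left(- \frac{1}{2}\right) 0 = 0$)
$\frac{1}{o + l{\left(K \right)}} = \frac{1}{136 + 0} = \frac{1}{136}$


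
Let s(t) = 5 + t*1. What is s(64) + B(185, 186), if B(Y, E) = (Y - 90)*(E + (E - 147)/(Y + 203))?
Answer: 6886437/388 ≈ 17749.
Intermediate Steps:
s(t) = 5 + t
B(Y, E) = (-90 + Y)*(E + (-147 + E)/(203 + Y))
s(64) + B(185, 186) = (5 + 64) + (13230 - 18360*186 - 147*185 + 186*185² + 114*186*185)/(203 + 185) = 69 + (13230 - 3414960 - 27195 + 186*34225 + 3922740)/388 = 69 + (13230 - 3414960 - 27195 + 6365850 + 3922740)/388 = 69 + (1/388)*6859665 = 69 + 6859665/388 = 6886437/388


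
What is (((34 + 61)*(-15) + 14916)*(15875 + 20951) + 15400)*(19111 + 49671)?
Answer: 34173302631412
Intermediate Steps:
(((34 + 61)*(-15) + 14916)*(15875 + 20951) + 15400)*(19111 + 49671) = ((95*(-15) + 14916)*36826 + 15400)*68782 = ((-1425 + 14916)*36826 + 15400)*68782 = (13491*36826 + 15400)*68782 = (496819566 + 15400)*68782 = 496834966*68782 = 34173302631412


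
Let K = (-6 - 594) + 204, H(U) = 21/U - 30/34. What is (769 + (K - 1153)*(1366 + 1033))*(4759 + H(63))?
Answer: -53036961826/3 ≈ -1.7679e+10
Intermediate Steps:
H(U) = -15/17 + 21/U (H(U) = 21/U - 30*1/34 = 21/U - 15/17 = -15/17 + 21/U)
K = -396 (K = -600 + 204 = -396)
(769 + (K - 1153)*(1366 + 1033))*(4759 + H(63)) = (769 + (-396 - 1153)*(1366 + 1033))*(4759 + (-15/17 + 21/63)) = (769 - 1549*2399)*(4759 + (-15/17 + 21*(1/63))) = (769 - 3716051)*(4759 + (-15/17 + ⅓)) = -3715282*(4759 - 28/51) = -3715282*242681/51 = -53036961826/3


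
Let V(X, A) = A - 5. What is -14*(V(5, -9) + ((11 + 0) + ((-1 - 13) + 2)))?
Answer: 210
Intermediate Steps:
V(X, A) = -5 + A
-14*(V(5, -9) + ((11 + 0) + ((-1 - 13) + 2))) = -14*((-5 - 9) + ((11 + 0) + ((-1 - 13) + 2))) = -14*(-14 + (11 + (-14 + 2))) = -14*(-14 + (11 - 12)) = -14*(-14 - 1) = -14*(-15) = 210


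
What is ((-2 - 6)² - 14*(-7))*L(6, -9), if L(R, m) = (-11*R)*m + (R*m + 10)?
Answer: 89100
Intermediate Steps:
L(R, m) = 10 - 10*R*m (L(R, m) = -11*R*m + (10 + R*m) = 10 - 10*R*m)
((-2 - 6)² - 14*(-7))*L(6, -9) = ((-2 - 6)² - 14*(-7))*(10 - 10*6*(-9)) = ((-8)² + 98)*(10 + 540) = (64 + 98)*550 = 162*550 = 89100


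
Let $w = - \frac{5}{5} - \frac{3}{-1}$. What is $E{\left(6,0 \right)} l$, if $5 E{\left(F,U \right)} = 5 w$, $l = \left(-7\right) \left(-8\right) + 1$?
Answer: $114$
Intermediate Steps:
$w = 2$ ($w = \left(-5\right) \frac{1}{5} - -3 = -1 + 3 = 2$)
$l = 57$ ($l = 56 + 1 = 57$)
$E{\left(F,U \right)} = 2$ ($E{\left(F,U \right)} = \frac{5 \cdot 2}{5} = \frac{1}{5} \cdot 10 = 2$)
$E{\left(6,0 \right)} l = 2 \cdot 57 = 114$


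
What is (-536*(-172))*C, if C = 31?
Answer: 2857952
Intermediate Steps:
(-536*(-172))*C = -536*(-172)*31 = -134*(-688)*31 = 92192*31 = 2857952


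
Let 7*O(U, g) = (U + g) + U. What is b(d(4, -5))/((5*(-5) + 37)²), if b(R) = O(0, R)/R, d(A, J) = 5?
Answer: 1/1008 ≈ 0.00099206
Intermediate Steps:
O(U, g) = g/7 + 2*U/7 (O(U, g) = ((U + g) + U)/7 = (g + 2*U)/7 = g/7 + 2*U/7)
b(R) = ⅐ (b(R) = (R/7 + (2/7)*0)/R = (R/7 + 0)/R = (R/7)/R = ⅐)
b(d(4, -5))/((5*(-5) + 37)²) = 1/(7*((5*(-5) + 37)²)) = 1/(7*((-25 + 37)²)) = 1/(7*(12²)) = (⅐)/144 = (⅐)*(1/144) = 1/1008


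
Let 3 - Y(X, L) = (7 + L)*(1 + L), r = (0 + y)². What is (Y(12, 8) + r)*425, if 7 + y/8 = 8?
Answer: -28900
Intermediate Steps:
y = 8 (y = -56 + 8*8 = -56 + 64 = 8)
r = 64 (r = (0 + 8)² = 8² = 64)
Y(X, L) = 3 - (1 + L)*(7 + L) (Y(X, L) = 3 - (7 + L)*(1 + L) = 3 - (1 + L)*(7 + L))
(Y(12, 8) + r)*425 = ((-4 - 1*8² - 8*8) + 64)*425 = ((-4 - 1*64 - 64) + 64)*425 = ((-4 - 64 - 64) + 64)*425 = (-132 + 64)*425 = -68*425 = -28900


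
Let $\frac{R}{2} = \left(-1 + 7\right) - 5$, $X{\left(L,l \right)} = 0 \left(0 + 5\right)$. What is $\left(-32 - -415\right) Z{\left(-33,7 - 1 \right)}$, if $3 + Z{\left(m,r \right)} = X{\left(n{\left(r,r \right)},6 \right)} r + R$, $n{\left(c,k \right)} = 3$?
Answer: $-383$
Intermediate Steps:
$X{\left(L,l \right)} = 0$ ($X{\left(L,l \right)} = 0 \cdot 5 = 0$)
$R = 2$ ($R = 2 \left(\left(-1 + 7\right) - 5\right) = 2 \left(6 - 5\right) = 2 \cdot 1 = 2$)
$Z{\left(m,r \right)} = -1$ ($Z{\left(m,r \right)} = -3 + \left(0 r + 2\right) = -3 + \left(0 + 2\right) = -3 + 2 = -1$)
$\left(-32 - -415\right) Z{\left(-33,7 - 1 \right)} = \left(-32 - -415\right) \left(-1\right) = \left(-32 + 415\right) \left(-1\right) = 383 \left(-1\right) = -383$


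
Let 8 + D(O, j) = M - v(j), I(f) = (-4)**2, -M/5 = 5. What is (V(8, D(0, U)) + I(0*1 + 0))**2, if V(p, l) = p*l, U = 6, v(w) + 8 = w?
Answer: 53824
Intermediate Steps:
v(w) = -8 + w
M = -25 (M = -5*5 = -25)
I(f) = 16
D(O, j) = -25 - j (D(O, j) = -8 + (-25 - (-8 + j)) = -8 + (-25 + (8 - j)) = -8 + (-17 - j) = -25 - j)
V(p, l) = l*p
(V(8, D(0, U)) + I(0*1 + 0))**2 = ((-25 - 1*6)*8 + 16)**2 = ((-25 - 6)*8 + 16)**2 = (-31*8 + 16)**2 = (-248 + 16)**2 = (-232)**2 = 53824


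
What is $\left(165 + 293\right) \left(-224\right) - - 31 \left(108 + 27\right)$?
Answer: $-98407$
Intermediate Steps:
$\left(165 + 293\right) \left(-224\right) - - 31 \left(108 + 27\right) = 458 \left(-224\right) - \left(-31\right) 135 = -102592 - -4185 = -102592 + 4185 = -98407$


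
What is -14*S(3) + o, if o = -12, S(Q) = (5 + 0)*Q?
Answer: -222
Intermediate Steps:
S(Q) = 5*Q
-14*S(3) + o = -70*3 - 12 = -14*15 - 12 = -210 - 12 = -222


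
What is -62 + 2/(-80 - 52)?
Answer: -4093/66 ≈ -62.015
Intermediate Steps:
-62 + 2/(-80 - 52) = -62 + 2/(-132) = -62 - 1/132*2 = -62 - 1/66 = -4093/66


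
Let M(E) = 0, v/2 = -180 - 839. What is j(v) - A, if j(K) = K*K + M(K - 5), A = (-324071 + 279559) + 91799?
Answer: 4106157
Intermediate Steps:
A = 47287 (A = -44512 + 91799 = 47287)
v = -2038 (v = 2*(-180 - 839) = 2*(-1019) = -2038)
j(K) = K² (j(K) = K*K + 0 = K² + 0 = K²)
j(v) - A = (-2038)² - 1*47287 = 4153444 - 47287 = 4106157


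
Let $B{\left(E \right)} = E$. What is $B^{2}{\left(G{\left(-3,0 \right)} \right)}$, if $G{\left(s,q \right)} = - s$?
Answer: $9$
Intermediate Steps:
$B^{2}{\left(G{\left(-3,0 \right)} \right)} = \left(\left(-1\right) \left(-3\right)\right)^{2} = 3^{2} = 9$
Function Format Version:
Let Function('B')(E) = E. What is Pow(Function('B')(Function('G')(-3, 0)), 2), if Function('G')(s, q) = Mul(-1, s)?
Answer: 9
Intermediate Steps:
Pow(Function('B')(Function('G')(-3, 0)), 2) = Pow(Mul(-1, -3), 2) = Pow(3, 2) = 9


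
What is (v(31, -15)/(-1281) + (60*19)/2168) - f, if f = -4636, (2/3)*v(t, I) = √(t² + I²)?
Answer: 2512997/542 - √1186/854 ≈ 4636.5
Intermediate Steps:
v(t, I) = 3*√(I² + t²)/2 (v(t, I) = 3*√(t² + I²)/2 = 3*√(I² + t²)/2)
(v(31, -15)/(-1281) + (60*19)/2168) - f = ((3*√((-15)² + 31²)/2)/(-1281) + (60*19)/2168) - 1*(-4636) = ((3*√(225 + 961)/2)*(-1/1281) + 1140*(1/2168)) + 4636 = ((3*√1186/2)*(-1/1281) + 285/542) + 4636 = (-√1186/854 + 285/542) + 4636 = (285/542 - √1186/854) + 4636 = 2512997/542 - √1186/854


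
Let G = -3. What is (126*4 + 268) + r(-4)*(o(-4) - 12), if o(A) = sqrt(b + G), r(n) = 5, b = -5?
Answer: 712 + 10*I*sqrt(2) ≈ 712.0 + 14.142*I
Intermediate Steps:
o(A) = 2*I*sqrt(2) (o(A) = sqrt(-5 - 3) = sqrt(-8) = 2*I*sqrt(2))
(126*4 + 268) + r(-4)*(o(-4) - 12) = (126*4 + 268) + 5*(2*I*sqrt(2) - 12) = (504 + 268) + 5*(-12 + 2*I*sqrt(2)) = 772 + (-60 + 10*I*sqrt(2)) = 712 + 10*I*sqrt(2)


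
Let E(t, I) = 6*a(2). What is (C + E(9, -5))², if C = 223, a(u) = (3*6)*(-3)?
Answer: 10201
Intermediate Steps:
a(u) = -54 (a(u) = 18*(-3) = -54)
E(t, I) = -324 (E(t, I) = 6*(-54) = -324)
(C + E(9, -5))² = (223 - 324)² = (-101)² = 10201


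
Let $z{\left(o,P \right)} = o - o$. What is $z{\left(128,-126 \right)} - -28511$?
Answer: $28511$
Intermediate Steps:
$z{\left(o,P \right)} = 0$
$z{\left(128,-126 \right)} - -28511 = 0 - -28511 = 0 + 28511 = 28511$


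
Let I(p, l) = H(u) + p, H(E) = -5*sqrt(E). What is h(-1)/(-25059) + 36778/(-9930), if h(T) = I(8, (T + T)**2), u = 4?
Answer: -153600007/41472645 ≈ -3.7036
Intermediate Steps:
I(p, l) = -10 + p (I(p, l) = -5*sqrt(4) + p = -5*2 + p = -10 + p)
h(T) = -2 (h(T) = -10 + 8 = -2)
h(-1)/(-25059) + 36778/(-9930) = -2/(-25059) + 36778/(-9930) = -2*(-1/25059) + 36778*(-1/9930) = 2/25059 - 18389/4965 = -153600007/41472645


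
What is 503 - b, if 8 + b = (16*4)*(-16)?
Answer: 1535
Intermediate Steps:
b = -1032 (b = -8 + (16*4)*(-16) = -8 + 64*(-16) = -8 - 1024 = -1032)
503 - b = 503 - 1*(-1032) = 503 + 1032 = 1535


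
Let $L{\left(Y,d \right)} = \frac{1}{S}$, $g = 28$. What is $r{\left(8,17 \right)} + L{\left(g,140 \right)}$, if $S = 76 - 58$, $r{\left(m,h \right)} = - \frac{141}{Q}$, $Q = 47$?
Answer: $- \frac{53}{18} \approx -2.9444$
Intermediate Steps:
$r{\left(m,h \right)} = -3$ ($r{\left(m,h \right)} = - \frac{141}{47} = \left(-141\right) \frac{1}{47} = -3$)
$S = 18$ ($S = 76 - 58 = 18$)
$L{\left(Y,d \right)} = \frac{1}{18}$
$r{\left(8,17 \right)} + L{\left(g,140 \right)} = -3 + \frac{1}{18} = - \frac{53}{18}$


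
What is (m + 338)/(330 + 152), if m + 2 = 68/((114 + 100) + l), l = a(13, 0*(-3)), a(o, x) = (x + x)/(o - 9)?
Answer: 17993/25787 ≈ 0.69775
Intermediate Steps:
a(o, x) = 2*x/(-9 + o) (a(o, x) = (2*x)/(-9 + o) = 2*x/(-9 + o))
l = 0 (l = 2*(0*(-3))/(-9 + 13) = 2*0/4 = 2*0*(1/4) = 0)
m = -180/107 (m = -2 + 68/((114 + 100) + 0) = -2 + 68/(214 + 0) = -2 + 68/214 = -2 + 68*(1/214) = -2 + 34/107 = -180/107 ≈ -1.6822)
(m + 338)/(330 + 152) = (-180/107 + 338)/(330 + 152) = (35986/107)/482 = (35986/107)*(1/482) = 17993/25787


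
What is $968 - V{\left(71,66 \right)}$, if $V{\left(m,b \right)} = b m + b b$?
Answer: $-8074$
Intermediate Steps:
$V{\left(m,b \right)} = b^{2} + b m$ ($V{\left(m,b \right)} = b m + b^{2} = b^{2} + b m$)
$968 - V{\left(71,66 \right)} = 968 - 66 \left(66 + 71\right) = 968 - 66 \cdot 137 = 968 - 9042 = -8074$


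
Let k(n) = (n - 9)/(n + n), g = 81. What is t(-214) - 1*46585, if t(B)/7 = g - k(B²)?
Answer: -4215201165/91592 ≈ -46022.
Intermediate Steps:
k(n) = (-9 + n)/(2*n) (k(n) = (-9 + n)/((2*n)) = (-9 + n)*(1/(2*n)) = (-9 + n)/(2*n))
t(B) = 567 - 7*(-9 + B²)/(2*B²) (t(B) = 7*(81 - (-9 + B²)/(2*(B²))) = 7*(81 - (-9 + B²)/(2*B²)) = 567 - 7*(-9 + B²)/(2*B²))
t(-214) - 1*46585 = (1127/2 + (63/2)/(-214)²) - 1*46585 = (1127/2 + (63/2)*(1/45796)) - 46585 = (1127/2 + 63/91592) - 46585 = 51612155/91592 - 46585 = -4215201165/91592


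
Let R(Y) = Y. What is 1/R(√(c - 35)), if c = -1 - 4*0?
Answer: -I/6 ≈ -0.16667*I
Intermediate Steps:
c = -1 (c = -1 + 0 = -1)
1/R(√(c - 35)) = 1/(√(-1 - 35)) = 1/(√(-36)) = 1/(6*I) = -I/6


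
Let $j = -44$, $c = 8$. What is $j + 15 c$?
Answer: $76$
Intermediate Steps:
$j + 15 c = -44 + 15 \cdot 8 = -44 + 120 = 76$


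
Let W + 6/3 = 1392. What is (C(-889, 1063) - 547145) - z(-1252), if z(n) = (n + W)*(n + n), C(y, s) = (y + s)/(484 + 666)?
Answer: -115915888/575 ≈ -2.0159e+5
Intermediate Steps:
W = 1390 (W = -2 + 1392 = 1390)
C(y, s) = s/1150 + y/1150 (C(y, s) = (s + y)/1150 = (s + y)*(1/1150) = s/1150 + y/1150)
z(n) = 2*n*(1390 + n) (z(n) = (n + 1390)*(n + n) = (1390 + n)*(2*n) = 2*n*(1390 + n))
(C(-889, 1063) - 547145) - z(-1252) = (((1/1150)*1063 + (1/1150)*(-889)) - 547145) - 2*(-1252)*(1390 - 1252) = ((1063/1150 - 889/1150) - 547145) - 2*(-1252)*138 = (87/575 - 547145) - 1*(-345552) = -314608288/575 + 345552 = -115915888/575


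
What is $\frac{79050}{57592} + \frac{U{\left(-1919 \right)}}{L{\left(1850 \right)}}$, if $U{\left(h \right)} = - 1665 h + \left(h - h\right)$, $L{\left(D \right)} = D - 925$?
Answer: $\frac{497533341}{143980} \approx 3455.6$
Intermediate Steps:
$L{\left(D \right)} = -925 + D$
$U{\left(h \right)} = - 1665 h$ ($U{\left(h \right)} = - 1665 h + 0 = - 1665 h$)
$\frac{79050}{57592} + \frac{U{\left(-1919 \right)}}{L{\left(1850 \right)}} = \frac{79050}{57592} + \frac{\left(-1665\right) \left(-1919\right)}{-925 + 1850} = 79050 \cdot \frac{1}{57592} + \frac{3195135}{925} = \frac{39525}{28796} + 3195135 \cdot \frac{1}{925} = \frac{39525}{28796} + \frac{17271}{5} = \frac{497533341}{143980}$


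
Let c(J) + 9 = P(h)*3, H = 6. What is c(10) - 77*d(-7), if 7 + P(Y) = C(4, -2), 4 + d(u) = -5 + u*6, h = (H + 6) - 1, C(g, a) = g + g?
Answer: 3921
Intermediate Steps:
C(g, a) = 2*g
h = 11 (h = (6 + 6) - 1 = 12 - 1 = 11)
d(u) = -9 + 6*u (d(u) = -4 + (-5 + u*6) = -4 + (-5 + 6*u) = -9 + 6*u)
P(Y) = 1 (P(Y) = -7 + 2*4 = -7 + 8 = 1)
c(J) = -6 (c(J) = -9 + 1*3 = -9 + 3 = -6)
c(10) - 77*d(-7) = -6 - 77*(-9 + 6*(-7)) = -6 - 77*(-9 - 42) = -6 - 77*(-51) = -6 + 3927 = 3921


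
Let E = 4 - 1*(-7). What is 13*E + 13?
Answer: 156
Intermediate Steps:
E = 11 (E = 4 + 7 = 11)
13*E + 13 = 13*11 + 13 = 143 + 13 = 156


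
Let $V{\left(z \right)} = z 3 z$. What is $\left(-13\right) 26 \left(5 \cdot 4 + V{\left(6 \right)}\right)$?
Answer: $-43264$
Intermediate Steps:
$V{\left(z \right)} = 3 z^{2}$ ($V{\left(z \right)} = 3 z z = 3 z^{2}$)
$\left(-13\right) 26 \left(5 \cdot 4 + V{\left(6 \right)}\right) = \left(-13\right) 26 \left(5 \cdot 4 + 3 \cdot 6^{2}\right) = - 338 \left(20 + 3 \cdot 36\right) = - 338 \left(20 + 108\right) = \left(-338\right) 128 = -43264$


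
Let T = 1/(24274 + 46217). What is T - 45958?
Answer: -3239625377/70491 ≈ -45958.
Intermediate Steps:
T = 1/70491 ≈ 1.4186e-5
T - 45958 = 1/70491 - 45958 = -3239625377/70491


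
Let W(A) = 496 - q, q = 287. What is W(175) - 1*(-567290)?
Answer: 567499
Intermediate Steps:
W(A) = 209 (W(A) = 496 - 1*287 = 496 - 287 = 209)
W(175) - 1*(-567290) = 209 - 1*(-567290) = 209 + 567290 = 567499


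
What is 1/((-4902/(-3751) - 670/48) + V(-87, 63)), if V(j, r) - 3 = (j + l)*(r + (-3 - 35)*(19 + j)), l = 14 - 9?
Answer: -90024/19540938161 ≈ -4.6069e-6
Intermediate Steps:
l = 5
V(j, r) = 3 + (5 + j)*(-722 + r - 38*j) (V(j, r) = 3 + (j + 5)*(r + (-3 - 35)*(19 + j)) = 3 + (5 + j)*(r - 38*(19 + j)) = 3 + (5 + j)*(r + (-722 - 38*j)) = 3 + (5 + j)*(-722 + r - 38*j))
1/((-4902/(-3751) - 670/48) + V(-87, 63)) = 1/((-4902/(-3751) - 670/48) + (-3607 - 912*(-87) - 38*(-87)**2 + 5*63 - 87*63)) = 1/((-4902*(-1/3751) - 670*1/48) + (-3607 + 79344 - 38*7569 + 315 - 5481)) = 1/((4902/3751 - 335/24) + (-3607 + 79344 - 287622 + 315 - 5481)) = 1/(-1138937/90024 - 217051) = 1/(-19540938161/90024) = -90024/19540938161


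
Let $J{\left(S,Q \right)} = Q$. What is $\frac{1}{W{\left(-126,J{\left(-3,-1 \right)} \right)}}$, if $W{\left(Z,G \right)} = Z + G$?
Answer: $- \frac{1}{127} \approx -0.007874$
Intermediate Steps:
$W{\left(Z,G \right)} = G + Z$
$\frac{1}{W{\left(-126,J{\left(-3,-1 \right)} \right)}} = \frac{1}{-1 - 126} = \frac{1}{-127} = - \frac{1}{127}$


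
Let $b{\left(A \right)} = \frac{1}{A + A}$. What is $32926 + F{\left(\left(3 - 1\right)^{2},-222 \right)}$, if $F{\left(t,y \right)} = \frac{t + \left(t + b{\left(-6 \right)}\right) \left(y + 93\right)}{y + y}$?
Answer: $\frac{58478581}{1776} \approx 32927.0$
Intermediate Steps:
$b{\left(A \right)} = \frac{1}{2 A}$
$F{\left(t,y \right)} = \frac{t + \left(93 + y\right) \left(- \frac{1}{12} + t\right)}{2 y}$ ($F{\left(t,y \right)} = \frac{t + \left(t + \frac{1}{2 \left(-6\right)}\right) \left(y + 93\right)}{y + y} = \frac{t + \left(t + \frac{1}{2} \left(- \frac{1}{6}\right)\right) \left(93 + y\right)}{2 y} = \left(t + \left(t - \frac{1}{12}\right) \left(93 + y\right)\right) \frac{1}{2 y} = \left(t + \left(- \frac{1}{12} + t\right) \left(93 + y\right)\right) \frac{1}{2 y} = \left(t + \left(93 + y\right) \left(- \frac{1}{12} + t\right)\right) \frac{1}{2 y} = \frac{t + \left(93 + y\right) \left(- \frac{1}{12} + t\right)}{2 y}$)
$32926 + F{\left(\left(3 - 1\right)^{2},-222 \right)} = 32926 + \frac{-93 + 1128 \left(3 - 1\right)^{2} - 222 \left(-1 + 12 \left(3 - 1\right)^{2}\right)}{24 \left(-222\right)} = 32926 + \frac{1}{24} \left(- \frac{1}{222}\right) \left(-93 + 1128 \cdot 2^{2} - 222 \left(-1 + 12 \cdot 2^{2}\right)\right) = 32926 + \frac{1}{24} \left(- \frac{1}{222}\right) \left(-93 + 1128 \cdot 4 - 222 \left(-1 + 12 \cdot 4\right)\right) = 32926 + \frac{1}{24} \left(- \frac{1}{222}\right) \left(-93 + 4512 - 222 \left(-1 + 48\right)\right) = 32926 + \frac{1}{24} \left(- \frac{1}{222}\right) \left(-93 + 4512 - 10434\right) = 32926 + \frac{1}{24} \left(- \frac{1}{222}\right) \left(-6015\right) = 32926 + \frac{2005}{1776} = \frac{58478581}{1776}$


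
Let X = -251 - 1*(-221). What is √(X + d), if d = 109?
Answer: √79 ≈ 8.8882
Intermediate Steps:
X = -30 (X = -251 + 221 = -30)
√(X + d) = √(-30 + 109) = √79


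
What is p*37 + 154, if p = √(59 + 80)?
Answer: 154 + 37*√139 ≈ 590.22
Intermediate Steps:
p = √139 ≈ 11.790
p*37 + 154 = √139*37 + 154 = 37*√139 + 154 = 154 + 37*√139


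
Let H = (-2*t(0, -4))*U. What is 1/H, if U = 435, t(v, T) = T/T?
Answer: -1/870 ≈ -0.0011494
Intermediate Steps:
t(v, T) = 1
H = -870 (H = -2*1*435 = -2*435 = -870)
1/H = 1/(-870) = -1/870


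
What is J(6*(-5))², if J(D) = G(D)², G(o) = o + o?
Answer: 12960000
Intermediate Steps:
G(o) = 2*o
J(D) = 4*D² (J(D) = (2*D)² = 4*D²)
J(6*(-5))² = (4*(6*(-5))²)² = (4*(-30)²)² = (4*900)² = 3600² = 12960000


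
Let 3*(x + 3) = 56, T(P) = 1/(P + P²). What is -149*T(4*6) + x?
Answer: 9251/600 ≈ 15.418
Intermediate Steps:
x = 47/3 (x = -3 + (⅓)*56 = -3 + 56/3 = 47/3 ≈ 15.667)
-149*T(4*6) + x = -149/((4*6)*(1 + 4*6)) + 47/3 = -149/(24*(1 + 24)) + 47/3 = -149/(24*25) + 47/3 = -149*1/600 + 47/3 = -149/600 + 47/3 = 9251/600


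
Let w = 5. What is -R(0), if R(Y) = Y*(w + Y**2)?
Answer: 0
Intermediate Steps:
R(Y) = Y*(5 + Y**2)
-R(0) = -0*(5 + 0**2) = -0*(5 + 0) = -0*5 = -1*0 = 0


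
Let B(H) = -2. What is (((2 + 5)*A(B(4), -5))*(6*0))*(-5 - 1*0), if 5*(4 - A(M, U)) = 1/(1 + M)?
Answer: 0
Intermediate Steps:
A(M, U) = 4 - 1/(5*(1 + M))
(((2 + 5)*A(B(4), -5))*(6*0))*(-5 - 1*0) = (((2 + 5)*((19 + 20*(-2))/(5*(1 - 2))))*(6*0))*(-5 - 1*0) = ((7*((⅕)*(19 - 40)/(-1)))*0)*(-5 + 0) = ((7*((⅕)*(-1)*(-21)))*0)*(-5) = ((7*(21/5))*0)*(-5) = ((147/5)*0)*(-5) = 0*(-5) = 0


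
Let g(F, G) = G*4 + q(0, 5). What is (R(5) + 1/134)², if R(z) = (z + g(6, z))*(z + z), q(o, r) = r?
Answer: 1616120401/17956 ≈ 90005.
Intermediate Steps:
g(F, G) = 5 + 4*G (g(F, G) = G*4 + 5 = 4*G + 5 = 5 + 4*G)
R(z) = 2*z*(5 + 5*z) (R(z) = (z + (5 + 4*z))*(z + z) = (5 + 5*z)*(2*z) = 2*z*(5 + 5*z))
(R(5) + 1/134)² = (10*5*(1 + 5) + 1/134)² = (10*5*6 + 1/134)² = (300 + 1/134)² = (40201/134)² = 1616120401/17956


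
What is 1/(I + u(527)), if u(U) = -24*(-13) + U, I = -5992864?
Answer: -1/5992025 ≈ -1.6689e-7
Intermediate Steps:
u(U) = 312 + U
1/(I + u(527)) = 1/(-5992864 + (312 + 527)) = 1/(-5992864 + 839) = 1/(-5992025) = -1/5992025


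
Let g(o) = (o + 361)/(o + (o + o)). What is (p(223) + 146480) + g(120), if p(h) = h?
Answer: 52813561/360 ≈ 1.4670e+5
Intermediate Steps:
g(o) = (361 + o)/(3*o) (g(o) = (361 + o)/(o + 2*o) = (361 + o)/((3*o)) = (361 + o)*(1/(3*o)) = (361 + o)/(3*o))
(p(223) + 146480) + g(120) = (223 + 146480) + (1/3)*(361 + 120)/120 = 146703 + (1/3)*(1/120)*481 = 146703 + 481/360 = 52813561/360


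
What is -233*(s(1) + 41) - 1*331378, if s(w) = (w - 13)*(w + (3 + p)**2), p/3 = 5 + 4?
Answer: 2178265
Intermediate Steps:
p = 27 (p = 3*(5 + 4) = 3*9 = 27)
s(w) = (-13 + w)*(900 + w) (s(w) = (w - 13)*(w + (3 + 27)**2) = (-13 + w)*(w + 30**2) = (-13 + w)*(w + 900) = (-13 + w)*(900 + w))
-233*(s(1) + 41) - 1*331378 = -233*((-11700 + 1**2 + 887*1) + 41) - 1*331378 = -233*((-11700 + 1 + 887) + 41) - 331378 = -233*(-10812 + 41) - 331378 = -233*(-10771) - 331378 = 2509643 - 331378 = 2178265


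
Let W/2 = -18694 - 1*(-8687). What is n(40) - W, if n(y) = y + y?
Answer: 20094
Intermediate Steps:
n(y) = 2*y
W = -20014 (W = 2*(-18694 - 1*(-8687)) = 2*(-18694 + 8687) = 2*(-10007) = -20014)
n(40) - W = 2*40 - 1*(-20014) = 80 + 20014 = 20094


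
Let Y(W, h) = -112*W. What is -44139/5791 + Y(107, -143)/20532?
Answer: -243915323/29725203 ≈ -8.2057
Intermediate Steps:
-44139/5791 + Y(107, -143)/20532 = -44139/5791 - 112*107/20532 = -44139*1/5791 - 11984*1/20532 = -44139/5791 - 2996/5133 = -243915323/29725203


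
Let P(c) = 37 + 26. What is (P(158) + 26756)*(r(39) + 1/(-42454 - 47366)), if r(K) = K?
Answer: 93946393801/89820 ≈ 1.0459e+6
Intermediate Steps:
P(c) = 63
(P(158) + 26756)*(r(39) + 1/(-42454 - 47366)) = (63 + 26756)*(39 + 1/(-42454 - 47366)) = 26819*(39 + 1/(-89820)) = 26819*(39 - 1/89820) = 26819*(3502979/89820) = 93946393801/89820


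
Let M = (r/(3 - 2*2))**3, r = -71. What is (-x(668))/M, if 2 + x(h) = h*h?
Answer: -446222/357911 ≈ -1.2467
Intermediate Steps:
x(h) = -2 + h**2 (x(h) = -2 + h*h = -2 + h**2)
M = 357911 (M = (-71/(3 - 2*2))**3 = (-71/(3 - 4))**3 = (-71/(-1))**3 = (-71*(-1))**3 = 71**3 = 357911)
(-x(668))/M = -(-2 + 668**2)/357911 = -(-2 + 446224)*(1/357911) = -1*446222*(1/357911) = -446222*1/357911 = -446222/357911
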